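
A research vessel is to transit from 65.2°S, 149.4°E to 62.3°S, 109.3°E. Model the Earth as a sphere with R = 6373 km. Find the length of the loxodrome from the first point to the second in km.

Δψ = ln[tan(π/4+φ₂/2)/tan(π/4+φ₁/2)] = +0.1146;  Δφ = +0.0506 rad,  Δλ = -0.6999 rad
q = Δφ/Δψ = 0.4419
d = R·√(Δφ² + q²Δλ²) = 6373·0.31336 = 1997 km

1997 km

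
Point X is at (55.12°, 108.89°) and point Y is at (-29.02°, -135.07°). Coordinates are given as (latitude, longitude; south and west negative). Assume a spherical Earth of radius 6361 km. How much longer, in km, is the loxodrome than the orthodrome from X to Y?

367 km

Great circle: cos σ = sin φ₁ sin φ₂ + cos φ₁ cos φ₂ cos Δλ,  σ = 2.2363 rad → d_gc = 14225.4 km
Rhumb line: Δψ = -1.6875, q = Δφ/Δψ = 0.8702, d_rh = R√(Δφ²+q²Δλ²) = 14592.5 km
Excess = 14592.5 − 14225.4 = 367.1 ≈ 367 km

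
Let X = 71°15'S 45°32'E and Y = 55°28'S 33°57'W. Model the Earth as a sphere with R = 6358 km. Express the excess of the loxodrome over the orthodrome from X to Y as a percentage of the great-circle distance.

Great circle: σ = 0.6209 rad → d_gc = Rσ = 3947.9 km
Rhumb: Δφ = +0.2755, Δλ = -1.3872, Δψ = +0.6327, q = Δφ/Δψ = 0.4354 → d_rh = R√(Δφ²+q²Δλ²) = 4220.8 km
Excess = (4220.8 − 3947.9) / 3947.9 = 272.9 / 3947.9 = 6.91% ≈ 6.9%

6.9%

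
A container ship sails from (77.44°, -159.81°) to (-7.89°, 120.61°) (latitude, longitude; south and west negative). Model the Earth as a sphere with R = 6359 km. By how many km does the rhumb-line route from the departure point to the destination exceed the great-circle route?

413 km

Great circle: cos σ = sin φ₁ sin φ₂ + cos φ₁ cos φ₂ cos Δλ,  σ = 1.6660 rad → d_gc = 10593.9 km
Rhumb line: Δψ = -2.3450, q = Δφ/Δψ = 0.6351, d_rh = R√(Δφ²+q²Δλ²) = 11006.9 km
Excess = 11006.9 − 10593.9 = 413.0 ≈ 413 km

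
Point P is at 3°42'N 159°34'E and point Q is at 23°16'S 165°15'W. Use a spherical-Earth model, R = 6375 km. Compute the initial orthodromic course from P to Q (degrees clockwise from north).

129.9°

N = sin Δλ·cos φ₂ = +0.5293;  D = cos φ₁ sin φ₂ − sin φ₁ cos φ₂ cos Δλ = -0.4426
initial course = atan2(N, D) = 129.90°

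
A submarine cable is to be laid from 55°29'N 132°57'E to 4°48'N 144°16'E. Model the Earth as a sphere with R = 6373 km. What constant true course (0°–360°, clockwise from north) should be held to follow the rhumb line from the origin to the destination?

Meridional parts: M(φ₁)=+1.1690, M(φ₂)=+0.0839 → ΔM = -1.0852;  Δλ = +0.1975 rad
tan C = Δλ / ΔM = -0.1820 → C = 169.68°

169.7°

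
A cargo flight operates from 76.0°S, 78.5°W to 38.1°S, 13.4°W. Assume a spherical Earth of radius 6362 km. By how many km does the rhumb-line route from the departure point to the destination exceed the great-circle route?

210 km

Great circle: cos σ = sin φ₁ sin φ₂ + cos φ₁ cos φ₂ cos Δλ,  σ = 0.8246 rad → d_gc = 5246.0 km
Rhumb line: Δψ = +1.3771, q = Δφ/Δψ = 0.4803, d_rh = R√(Δφ²+q²Δλ²) = 5455.8 km
Excess = 5455.8 − 5246.0 = 209.8 ≈ 210 km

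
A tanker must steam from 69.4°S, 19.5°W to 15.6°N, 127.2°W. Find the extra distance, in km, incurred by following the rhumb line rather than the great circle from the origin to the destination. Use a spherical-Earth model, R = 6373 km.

712 km

Great circle: cos σ = sin φ₁ sin φ₂ + cos φ₁ cos φ₂ cos Δλ,  σ = 1.9334 rad → d_gc = 12321.9 km
Rhumb line: Δψ = +1.9809, q = Δφ/Δψ = 0.7489, d_rh = R√(Δφ²+q²Δλ²) = 13033.6 km
Excess = 13033.6 − 12321.9 = 711.7 ≈ 712 km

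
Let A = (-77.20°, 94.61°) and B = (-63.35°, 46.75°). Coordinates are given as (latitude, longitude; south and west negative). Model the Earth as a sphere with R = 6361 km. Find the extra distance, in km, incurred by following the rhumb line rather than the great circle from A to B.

Great circle: cos σ = sin φ₁ sin φ₂ + cos φ₁ cos φ₂ cos Δλ,  σ = 0.3533 rad → d_gc = 2247.5 km
Rhumb line: Δψ = +0.7474, q = Δφ/Δψ = 0.3234, d_rh = R√(Δφ²+q²Δλ²) = 2305.9 km
Excess = 2305.9 − 2247.5 = 58.4 ≈ 58 km

58 km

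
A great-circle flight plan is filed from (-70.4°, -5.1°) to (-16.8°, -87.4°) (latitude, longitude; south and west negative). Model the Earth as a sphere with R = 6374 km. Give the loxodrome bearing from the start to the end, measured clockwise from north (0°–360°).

315.4°

Meridional parts: M(φ₁)=-1.7560, M(φ₂)=-0.2975 → ΔM = +1.4585;  Δλ = -1.4364 rad
tan C = Δλ / ΔM = -0.9848 → C = 315.44°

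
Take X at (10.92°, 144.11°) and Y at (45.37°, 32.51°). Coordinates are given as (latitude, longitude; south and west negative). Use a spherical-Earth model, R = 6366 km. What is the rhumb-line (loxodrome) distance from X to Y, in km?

Δψ = ln[tan(π/4+φ₂/2)/tan(π/4+φ₁/2)] = +0.6988;  Δφ = +0.6013 rad,  Δλ = -1.9478 rad
q = Δφ/Δψ = 0.8604
d = R·√(Δφ² + q²Δλ²) = 6366·1.78056 = 11335 km

11335 km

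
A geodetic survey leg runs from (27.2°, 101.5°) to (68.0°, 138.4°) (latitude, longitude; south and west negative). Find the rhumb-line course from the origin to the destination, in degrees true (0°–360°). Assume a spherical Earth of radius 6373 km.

Δψ = ln[tan(π/4+φ₂/2)/tan(π/4+φ₁/2)] = +1.1443
Δλ = +0.6440 rad (taken the short way round)
course = atan2(Δλ, Δψ) = 29.37°

29.4°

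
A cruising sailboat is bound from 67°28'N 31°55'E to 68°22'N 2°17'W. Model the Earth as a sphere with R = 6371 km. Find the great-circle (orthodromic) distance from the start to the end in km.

1415 km

cos σ = sin φ₁ sin φ₂ + cos φ₁ cos φ₂ cos Δλ
      = sin(67.47°)sin(68.37°) + cos(67.47°)cos(68.37°)cos(-34.20°) = 0.9754
σ = 12.723° → d = Rσ = 6371·0.22206 = 1415 km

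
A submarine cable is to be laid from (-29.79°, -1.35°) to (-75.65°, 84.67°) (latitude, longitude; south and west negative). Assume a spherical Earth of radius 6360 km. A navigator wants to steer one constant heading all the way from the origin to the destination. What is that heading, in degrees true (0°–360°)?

Meridional parts: M(φ₁)=-0.5451, M(φ₂)=-2.0724 → ΔM = -1.5273;  Δλ = +1.5013 rad
tan C = Δλ / ΔM = -0.9830 → C = 135.49°

135.5°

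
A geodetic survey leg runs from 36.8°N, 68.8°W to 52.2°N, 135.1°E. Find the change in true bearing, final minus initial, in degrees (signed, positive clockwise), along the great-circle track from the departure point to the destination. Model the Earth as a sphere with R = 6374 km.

-146.7°

Initial bearing θ₁ = atan2(sin Δλ cos φ₂, cos φ₁ sin φ₂ − sin φ₁ cos φ₂ cos Δλ) = 345.62°
Final bearing θ₂ = (initial bearing from the destination back to the start) + 180° = 198.94°
Δθ = θ₂ − θ₁ = -146.7°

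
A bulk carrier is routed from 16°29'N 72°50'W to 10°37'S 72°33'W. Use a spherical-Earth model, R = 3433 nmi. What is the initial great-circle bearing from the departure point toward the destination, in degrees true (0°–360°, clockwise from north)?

N = sin Δλ·cos φ₂ = +0.0049;  D = cos φ₁ sin φ₂ − sin φ₁ cos φ₂ cos Δλ = -0.4555
initial course = atan2(N, D) = 179.39°

179.4°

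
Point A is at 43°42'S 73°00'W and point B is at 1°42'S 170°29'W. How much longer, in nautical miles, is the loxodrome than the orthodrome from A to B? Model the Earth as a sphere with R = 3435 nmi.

Great circle: cos σ = sin φ₁ sin φ₂ + cos φ₁ cos φ₂ cos Δλ,  σ = 1.6445 rad → d_gc = 5648.8 nmi
Rhumb line: Δψ = +0.8200, q = Δφ/Δψ = 0.8940, d_rh = R√(Δφ²+q²Δλ²) = 5799.8 nmi
Excess = 5799.8 − 5648.8 = 151.0 ≈ 151 nmi

151 nmi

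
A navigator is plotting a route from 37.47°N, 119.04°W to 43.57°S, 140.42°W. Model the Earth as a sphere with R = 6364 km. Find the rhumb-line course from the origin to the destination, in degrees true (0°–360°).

193.5°

Δψ = ln[tan(π/4+φ₂/2)/tan(π/4+φ₁/2)] = -1.5528
Δλ = -0.3732 rad (taken the short way round)
course = atan2(Δλ, Δψ) = 193.51°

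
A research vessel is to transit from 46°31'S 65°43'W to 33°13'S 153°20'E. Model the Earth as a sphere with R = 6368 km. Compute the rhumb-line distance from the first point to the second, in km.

Rhumb course C = atan2(Δλ, Δψ) with Δψ = ln[tan(π/4+φ₂/2)/tan(π/4+φ₁/2)] = +0.3041, Δλ = -2.4600 → C = 277.05°
d = R·|Δφ| / |cos C| = 6368·0.23213 / 0.12267 = 12050 km

12050 km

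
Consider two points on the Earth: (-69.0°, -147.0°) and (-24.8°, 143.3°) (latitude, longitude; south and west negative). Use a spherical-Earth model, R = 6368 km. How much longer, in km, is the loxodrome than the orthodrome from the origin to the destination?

250 km

Great circle: cos σ = sin φ₁ sin φ₂ + cos φ₁ cos φ₂ cos Δλ,  σ = 1.0420 rad → d_gc = 6635.7 km
Rhumb line: Δψ = +1.2385, q = Δφ/Δψ = 0.6229, d_rh = R√(Δφ²+q²Δλ²) = 6885.8 km
Excess = 6885.8 − 6635.7 = 250.1 ≈ 250 km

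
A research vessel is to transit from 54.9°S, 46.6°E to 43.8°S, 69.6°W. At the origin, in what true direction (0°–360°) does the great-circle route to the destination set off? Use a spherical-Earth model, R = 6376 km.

N = sin Δλ·cos φ₂ = -0.6476;  D = cos φ₁ sin φ₂ − sin φ₁ cos φ₂ cos Δλ = -0.6587
initial course = atan2(N, D) = 224.51°

224.5°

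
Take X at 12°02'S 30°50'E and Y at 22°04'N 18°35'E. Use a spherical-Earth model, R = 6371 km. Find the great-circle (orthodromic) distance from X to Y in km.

4020 km

Haversine: a = sin²(Δφ/2)+cos φ₁ cos φ₂ sin²(Δλ/2) = 0.09629;  σ = 2·atan2(√a,√(1−a))
σ = 36.155° → d = Rσ = 6371·0.63103 = 4020 km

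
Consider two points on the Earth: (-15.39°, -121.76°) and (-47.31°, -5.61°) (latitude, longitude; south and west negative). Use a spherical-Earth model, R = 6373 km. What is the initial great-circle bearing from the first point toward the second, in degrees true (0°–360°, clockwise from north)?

θ = atan2( sin Δλ·cos φ₂ ,  cos φ₁ sin φ₂ − sin φ₁ cos φ₂ cos Δλ )
  = atan2(+0.6086, -0.7880) = 142.32°

142.3°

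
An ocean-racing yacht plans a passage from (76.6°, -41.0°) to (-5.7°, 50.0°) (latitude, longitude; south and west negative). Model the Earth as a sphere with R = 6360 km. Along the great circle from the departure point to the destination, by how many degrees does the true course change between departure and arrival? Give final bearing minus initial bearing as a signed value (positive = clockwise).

+76.2°

At departure: θ₁ = atan2(sin Δλ cos φ₂, cos φ₁ sin φ₂ − sin φ₁ cos φ₂ cos Δλ) = 90.35°
At arrival: θ₂ = atan2(sin Δλ cos φ₁, −cos φ₂ sin φ₁ + sin φ₂ cos φ₁ cos Δλ) = 166.53°
Δθ = θ₂ − θ₁ = +76.2°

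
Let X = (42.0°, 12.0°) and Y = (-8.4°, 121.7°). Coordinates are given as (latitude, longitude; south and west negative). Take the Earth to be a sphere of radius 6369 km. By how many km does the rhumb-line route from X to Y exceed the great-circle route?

286 km

Great circle: cos σ = sin φ₁ sin φ₂ + cos φ₁ cos φ₂ cos Δλ,  σ = 1.9236 rad → d_gc = 12251.7 km
Rhumb line: Δψ = -0.9563, q = Δφ/Δψ = 0.9198, d_rh = R√(Δφ²+q²Δλ²) = 12538.1 km
Excess = 12538.1 − 12251.7 = 286.4 ≈ 286 km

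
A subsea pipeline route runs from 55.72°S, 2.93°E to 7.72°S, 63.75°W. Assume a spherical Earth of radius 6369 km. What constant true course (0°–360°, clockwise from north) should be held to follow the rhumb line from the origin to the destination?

311.8°

Δψ = ln[tan(π/4+φ₂/2)/tan(π/4+φ₁/2)] = +1.0412
Δλ = -1.1638 rad (taken the short way round)
course = atan2(Δλ, Δψ) = 311.82°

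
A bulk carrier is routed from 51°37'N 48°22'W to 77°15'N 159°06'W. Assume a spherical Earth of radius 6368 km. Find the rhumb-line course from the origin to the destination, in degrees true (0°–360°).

300.5°

Δψ = ln[tan(π/4+φ₂/2)/tan(π/4+φ₁/2)] = +1.1364
Δλ = -1.9327 rad (taken the short way round)
course = atan2(Δλ, Δψ) = 300.45°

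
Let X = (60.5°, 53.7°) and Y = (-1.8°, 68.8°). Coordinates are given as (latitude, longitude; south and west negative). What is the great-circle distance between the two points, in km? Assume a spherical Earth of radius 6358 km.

Haversine: a = sin²(Δφ/2)+cos φ₁ cos φ₂ sin²(Δλ/2) = 0.27608;  σ = 2·atan2(√a,√(1−a))
σ = 63.394° → d = Rσ = 6358·1.10644 = 7035 km

7035 km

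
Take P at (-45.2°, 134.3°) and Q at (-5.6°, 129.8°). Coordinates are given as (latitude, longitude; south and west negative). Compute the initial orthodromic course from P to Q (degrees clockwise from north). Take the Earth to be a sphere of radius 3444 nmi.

θ = atan2( sin Δλ·cos φ₂ ,  cos φ₁ sin φ₂ − sin φ₁ cos φ₂ cos Δλ )
  = atan2(-0.0781, +0.6352) = 352.99°

353.0°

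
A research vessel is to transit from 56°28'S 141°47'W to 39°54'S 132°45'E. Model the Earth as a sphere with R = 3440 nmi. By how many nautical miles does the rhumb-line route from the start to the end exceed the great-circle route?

198 nmi

Great circle: cos σ = sin φ₁ sin φ₂ + cos φ₁ cos φ₂ cos Δλ,  σ = 0.9665 rad → d_gc = 3324.7 nmi
Rhumb line: Δψ = +0.4391, q = Δφ/Δψ = 0.6585, d_rh = R√(Δφ²+q²Δλ²) = 3522.5 nmi
Excess = 3522.5 − 3324.7 = 197.8 ≈ 198 nmi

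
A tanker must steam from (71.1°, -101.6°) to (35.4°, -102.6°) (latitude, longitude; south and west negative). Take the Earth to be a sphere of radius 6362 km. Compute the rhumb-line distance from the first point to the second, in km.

Δψ = ln[tan(π/4+φ₂/2)/tan(π/4+φ₁/2)] = -1.1317;  Δφ = -0.6231 rad,  Δλ = -0.0175 rad
q = Δφ/Δψ = 0.5506
d = R·√(Δφ² + q²Δλ²) = 6362·0.62316 = 3965 km

3965 km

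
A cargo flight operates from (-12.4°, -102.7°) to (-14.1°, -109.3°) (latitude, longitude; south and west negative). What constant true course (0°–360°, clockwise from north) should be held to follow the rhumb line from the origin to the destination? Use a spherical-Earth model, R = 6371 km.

255.2°

Meridional parts: M(φ₁)=-0.2181, M(φ₂)=-0.2486 → ΔM = -0.0305;  Δλ = -0.1152 rad
tan C = Δλ / ΔM = +3.7788 → C = 255.18°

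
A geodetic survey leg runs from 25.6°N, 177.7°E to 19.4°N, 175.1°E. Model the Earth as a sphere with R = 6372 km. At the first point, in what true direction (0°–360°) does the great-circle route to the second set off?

N = sin Δλ·cos φ₂ = -0.0428;  D = cos φ₁ sin φ₂ − sin φ₁ cos φ₂ cos Δλ = -0.1076
initial course = atan2(N, D) = 201.69°

201.7°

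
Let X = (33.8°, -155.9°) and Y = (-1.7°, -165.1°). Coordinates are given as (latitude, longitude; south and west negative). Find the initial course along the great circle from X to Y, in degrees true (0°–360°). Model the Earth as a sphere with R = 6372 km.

195.6°

θ = atan2( sin Δλ·cos φ₂ ,  cos φ₁ sin φ₂ − sin φ₁ cos φ₂ cos Δλ )
  = atan2(-0.1598, -0.5736) = 195.57°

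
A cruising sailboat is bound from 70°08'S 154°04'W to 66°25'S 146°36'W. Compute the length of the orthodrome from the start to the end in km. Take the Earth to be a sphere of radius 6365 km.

514 km

cos σ = sin φ₁ sin φ₂ + cos φ₁ cos φ₂ cos Δλ
      = sin(-70.13°)sin(-66.42°) + cos(-70.13°)cos(-66.42°)cos(7.47°) = 0.9967
σ = 4.625° → d = Rσ = 6365·0.08072 = 514 km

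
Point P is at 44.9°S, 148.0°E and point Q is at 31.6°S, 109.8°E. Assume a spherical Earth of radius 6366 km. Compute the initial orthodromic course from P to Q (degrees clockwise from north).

280.9°

N = sin Δλ·cos φ₂ = -0.5267;  D = cos φ₁ sin φ₂ − sin φ₁ cos φ₂ cos Δλ = +0.1013
initial course = atan2(N, D) = 280.89°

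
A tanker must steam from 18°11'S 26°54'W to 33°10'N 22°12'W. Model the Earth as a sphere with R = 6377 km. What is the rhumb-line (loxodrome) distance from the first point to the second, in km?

Δψ = ln[tan(π/4+φ₂/2)/tan(π/4+φ₁/2)] = +0.9370;  Δφ = +0.8962 rad,  Δλ = +0.0820 rad
q = Δφ/Δψ = 0.9565
d = R·√(Δφ² + q²Δλ²) = 6377·0.89965 = 5737 km

5737 km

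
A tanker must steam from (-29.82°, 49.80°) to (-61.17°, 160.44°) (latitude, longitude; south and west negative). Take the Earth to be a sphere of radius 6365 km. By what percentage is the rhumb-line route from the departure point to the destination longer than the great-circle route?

Great circle: σ = 1.2785 rad → d_gc = Rσ = 8137.5 km
Rhumb: Δφ = -0.5472, Δλ = +1.9310, Δψ = -0.8129, q = Δφ/Δψ = 0.6731 → d_rh = R√(Δφ²+q²Δλ²) = 8976.6 km
Excess = (8976.6 − 8137.5) / 8137.5 = 839.1 / 8137.5 = 10.31% ≈ 10.3%

10.3%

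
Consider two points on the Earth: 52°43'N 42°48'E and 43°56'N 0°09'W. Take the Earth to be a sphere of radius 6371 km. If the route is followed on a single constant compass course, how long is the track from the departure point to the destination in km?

3312 km

Rhumb course C = atan2(Δλ, Δψ) with Δψ = ln[tan(π/4+φ₂/2)/tan(π/4+φ₁/2)] = -0.2314, Δλ = -0.7496 → C = 252.85°
d = R·|Δφ| / |cos C| = 6371·0.15330 / 0.29491 = 3312 km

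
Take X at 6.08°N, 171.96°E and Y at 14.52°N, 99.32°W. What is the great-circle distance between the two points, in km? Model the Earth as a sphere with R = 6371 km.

cos σ = sin φ₁ sin φ₂ + cos φ₁ cos φ₂ cos Δλ
      = sin(6.08°)sin(14.52°) + cos(6.08°)cos(14.52°)cos(88.72°) = 0.0481
σ = 87.245° → d = Rσ = 6371·1.52272 = 9701 km

9701 km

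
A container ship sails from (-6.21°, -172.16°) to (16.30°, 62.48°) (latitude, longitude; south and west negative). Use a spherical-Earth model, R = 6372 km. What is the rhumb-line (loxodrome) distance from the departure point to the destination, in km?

14022 km

Rhumb course C = atan2(Δλ, Δψ) with Δψ = ln[tan(π/4+φ₂/2)/tan(π/4+φ₁/2)] = +0.3970, Δλ = -2.1879 → C = 280.28°
d = R·|Δφ| / |cos C| = 6372·0.39287 / 0.17854 = 14022 km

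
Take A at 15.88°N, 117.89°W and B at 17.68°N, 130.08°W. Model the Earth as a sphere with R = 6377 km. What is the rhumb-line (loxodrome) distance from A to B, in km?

Rhumb course C = atan2(Δλ, Δψ) with Δψ = ln[tan(π/4+φ₂/2)/tan(π/4+φ₁/2)] = +0.0328, Δλ = -0.2128 → C = 278.77°
d = R·|Δφ| / |cos C| = 6377·0.03142 / 0.15243 = 1314 km

1314 km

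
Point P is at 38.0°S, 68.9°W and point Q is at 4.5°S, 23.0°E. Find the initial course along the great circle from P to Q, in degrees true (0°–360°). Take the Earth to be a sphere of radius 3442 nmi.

94.7°

θ = atan2( sin Δλ·cos φ₂ ,  cos φ₁ sin φ₂ − sin φ₁ cos φ₂ cos Δλ )
  = atan2(+0.9964, -0.0822) = 94.71°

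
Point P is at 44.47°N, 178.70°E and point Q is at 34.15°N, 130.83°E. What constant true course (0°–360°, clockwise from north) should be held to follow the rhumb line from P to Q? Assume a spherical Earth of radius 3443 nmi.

254.4°

Δψ = ln[tan(π/4+φ₂/2)/tan(π/4+φ₁/2)] = -0.2335
Δλ = -0.8355 rad (taken the short way round)
course = atan2(Δλ, Δψ) = 254.38°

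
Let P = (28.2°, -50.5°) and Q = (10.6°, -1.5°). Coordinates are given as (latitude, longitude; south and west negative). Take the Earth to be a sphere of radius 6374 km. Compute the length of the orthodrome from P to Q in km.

5458 km

cos σ = sin φ₁ sin φ₂ + cos φ₁ cos φ₂ cos Δλ
      = sin(28.20°)sin(10.60°) + cos(28.20°)cos(10.60°)cos(49.00°) = 0.6552
σ = 49.062° → d = Rσ = 6374·0.85629 = 5458 km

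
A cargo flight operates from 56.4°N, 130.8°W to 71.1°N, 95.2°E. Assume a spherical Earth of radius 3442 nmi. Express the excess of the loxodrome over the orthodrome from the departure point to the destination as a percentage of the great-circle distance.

23.0%

Great circle: σ = 0.8453 rad → d_gc = Rσ = 2909.6 nmi
Rhumb: Δφ = +0.2566, Δλ = -2.3387, Δψ = +0.5955, q = Δφ/Δψ = 0.4308 → d_rh = R√(Δφ²+q²Δλ²) = 3579.0 nmi
Excess = (3579.0 − 2909.6) / 2909.6 = 669.4 / 2909.6 = 23.01% ≈ 23.0%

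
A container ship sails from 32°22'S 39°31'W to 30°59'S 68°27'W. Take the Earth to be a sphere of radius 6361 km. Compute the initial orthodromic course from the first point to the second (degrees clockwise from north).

265.4°

θ = atan2( sin Δλ·cos φ₂ ,  cos φ₁ sin φ₂ − sin φ₁ cos φ₂ cos Δλ )
  = atan2(-0.4148, -0.0331) = 265.43°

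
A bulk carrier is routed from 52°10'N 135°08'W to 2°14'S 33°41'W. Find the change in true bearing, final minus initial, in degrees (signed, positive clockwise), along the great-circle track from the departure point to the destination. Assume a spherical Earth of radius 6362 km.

Initial bearing θ₁ = atan2(sin Δλ cos φ₂, cos φ₁ sin φ₂ − sin φ₁ cos φ₂ cos Δλ) = 82.28°
Final bearing θ₂ = (initial bearing from the destination back to the start) + 180° = 142.54°
Δθ = θ₂ − θ₁ = +60.3°

+60.3°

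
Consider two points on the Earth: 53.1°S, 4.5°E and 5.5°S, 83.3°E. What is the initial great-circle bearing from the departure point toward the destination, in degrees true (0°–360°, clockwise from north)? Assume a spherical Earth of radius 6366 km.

84.3°

θ = atan2( sin Δλ·cos φ₂ ,  cos φ₁ sin φ₂ − sin φ₁ cos φ₂ cos Δλ )
  = atan2(+0.9764, +0.0971) = 84.32°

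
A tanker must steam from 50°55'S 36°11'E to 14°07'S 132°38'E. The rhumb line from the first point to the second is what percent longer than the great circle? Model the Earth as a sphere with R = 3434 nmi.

4.6%

Great circle: σ = 1.4499 rad → d_gc = Rσ = 4978.8 nmi
Rhumb: Δφ = +0.6423, Δλ = +1.6834, Δψ = +0.7869, q = Δφ/Δψ = 0.8162 → d_rh = R√(Δφ²+q²Δλ²) = 5208.4 nmi
Excess = (5208.4 − 4978.8) / 4978.8 = 229.6 / 4978.8 = 4.61% ≈ 4.6%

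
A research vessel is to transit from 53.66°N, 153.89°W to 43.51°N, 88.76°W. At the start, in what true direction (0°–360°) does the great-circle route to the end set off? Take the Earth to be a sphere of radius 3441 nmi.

76.1°

θ = atan2( sin Δλ·cos φ₂ ,  cos φ₁ sin φ₂ − sin φ₁ cos φ₂ cos Δλ )
  = atan2(+0.6580, +0.1623) = 76.15°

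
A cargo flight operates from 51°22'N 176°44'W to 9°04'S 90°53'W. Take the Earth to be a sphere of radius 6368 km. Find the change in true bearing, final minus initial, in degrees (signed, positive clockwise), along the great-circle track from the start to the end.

At departure: θ₁ = atan2(sin Δλ cos φ₂, cos φ₁ sin φ₂ − sin φ₁ cos φ₂ cos Δλ) = 98.90°
At arrival: θ₂ = atan2(sin Δλ cos φ₁, −cos φ₂ sin φ₁ + sin φ₂ cos φ₁ cos Δλ) = 141.35°
Δθ = θ₂ − θ₁ = +42.4°

+42.4°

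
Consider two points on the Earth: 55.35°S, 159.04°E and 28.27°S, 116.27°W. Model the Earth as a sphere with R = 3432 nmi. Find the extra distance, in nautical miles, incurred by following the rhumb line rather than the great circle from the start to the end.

186 nmi

Great circle: cos σ = sin φ₁ sin φ₂ + cos φ₁ cos φ₂ cos Δλ,  σ = 1.1197 rad → d_gc = 3842.8 nmi
Rhumb line: Δψ = +0.6502, q = Δφ/Δψ = 0.7269, d_rh = R√(Δφ²+q²Δλ²) = 4028.6 nmi
Excess = 4028.6 − 3842.8 = 185.8 ≈ 186 nmi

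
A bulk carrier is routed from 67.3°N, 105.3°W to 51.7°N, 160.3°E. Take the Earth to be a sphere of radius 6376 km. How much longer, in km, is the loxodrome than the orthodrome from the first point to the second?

478 km

Great circle: cos σ = sin φ₁ sin φ₂ + cos φ₁ cos φ₂ cos Δλ,  σ = 0.7875 rad → d_gc = 5020.94 km
Rhumb line: Δψ = -0.5481, q = Δφ/Δψ = 0.4967, d_rh = R√(Δφ²+q²Δλ²) = 5499.41 km
Excess = 5499.41 − 5020.94 = 478.47 ≈ 478 km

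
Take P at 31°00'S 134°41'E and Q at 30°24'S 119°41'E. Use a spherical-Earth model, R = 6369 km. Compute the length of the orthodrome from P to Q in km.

cos σ = sin φ₁ sin φ₂ + cos φ₁ cos φ₂ cos Δλ
      = sin(-31.00°)sin(-30.40°) + cos(-31.00°)cos(-30.40°)cos(-15.00°) = 0.9748
σ = 12.902° → d = Rσ = 6369·0.22518 = 1434 km

1434 km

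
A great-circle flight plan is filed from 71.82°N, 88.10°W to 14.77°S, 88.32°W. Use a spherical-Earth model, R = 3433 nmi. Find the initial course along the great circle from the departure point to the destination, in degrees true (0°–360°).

180.2°

θ = atan2( sin Δλ·cos φ₂ ,  cos φ₁ sin φ₂ − sin φ₁ cos φ₂ cos Δλ )
  = atan2(-0.0037, -0.9982) = 180.21°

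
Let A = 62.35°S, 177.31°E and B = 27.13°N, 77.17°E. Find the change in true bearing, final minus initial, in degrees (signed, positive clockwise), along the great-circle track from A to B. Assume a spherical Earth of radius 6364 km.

+53.9°

Initial bearing θ₁ = atan2(sin Δλ cos φ₂, cos φ₁ sin φ₂ − sin φ₁ cos φ₂ cos Δλ) = 274.75°
Final bearing θ₂ = (initial bearing from the destination back to the start) + 180° = 328.69°
Δθ = θ₂ − θ₁ = +53.9°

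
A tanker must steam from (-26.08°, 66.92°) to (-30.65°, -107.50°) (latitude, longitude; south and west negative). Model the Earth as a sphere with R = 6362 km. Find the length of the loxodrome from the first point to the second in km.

17042 km

Δψ = ln[tan(π/4+φ₂/2)/tan(π/4+φ₁/2)] = -0.0907;  Δφ = -0.0798 rad,  Δλ = -3.0442 rad
q = Δφ/Δψ = 0.8796
d = R·√(Δφ² + q²Δλ²) = 6362·2.67878 = 17042 km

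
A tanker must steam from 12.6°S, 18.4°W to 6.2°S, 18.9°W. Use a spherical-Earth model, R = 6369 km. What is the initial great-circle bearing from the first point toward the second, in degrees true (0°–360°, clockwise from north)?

355.5°

N = sin Δλ·cos φ₂ = -0.0087;  D = cos φ₁ sin φ₂ − sin φ₁ cos φ₂ cos Δλ = +0.1115
initial course = atan2(N, D) = 355.55°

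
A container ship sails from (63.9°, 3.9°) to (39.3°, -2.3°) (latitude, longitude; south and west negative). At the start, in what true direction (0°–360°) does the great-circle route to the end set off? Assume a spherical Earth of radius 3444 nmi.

191.5°

N = sin Δλ·cos φ₂ = -0.0836;  D = cos φ₁ sin φ₂ − sin φ₁ cos φ₂ cos Δλ = -0.4122
initial course = atan2(N, D) = 191.46°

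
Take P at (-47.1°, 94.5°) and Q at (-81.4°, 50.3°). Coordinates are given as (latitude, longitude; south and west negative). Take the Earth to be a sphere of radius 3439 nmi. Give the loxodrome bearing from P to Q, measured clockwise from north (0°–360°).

205.0°

Δψ = ln[tan(π/4+φ₂/2)/tan(π/4+φ₁/2)] = -1.6535
Δλ = -0.7714 rad (taken the short way round)
course = atan2(Δλ, Δψ) = 205.01°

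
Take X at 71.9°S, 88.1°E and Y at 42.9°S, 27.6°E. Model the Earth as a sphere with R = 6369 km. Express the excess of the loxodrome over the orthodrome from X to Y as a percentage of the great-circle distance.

Great circle: σ = 0.7089 rad → d_gc = Rσ = 4514.7 km
Rhumb: Δφ = +0.5061, Δλ = -1.0559, Δψ = +1.0066, q = Δφ/Δψ = 0.5028 → d_rh = R√(Δφ²+q²Δλ²) = 4671.8 km
Excess = (4671.8 − 4514.7) / 4514.7 = 157.1 / 4514.7 = 3.48% ≈ 3.5%

3.5%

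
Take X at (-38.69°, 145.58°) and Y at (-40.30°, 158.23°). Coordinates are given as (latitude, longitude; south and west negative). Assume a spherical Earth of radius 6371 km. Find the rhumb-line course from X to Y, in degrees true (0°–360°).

99.4°

Meridional parts: M(φ₁)=-0.7333, M(φ₂)=-0.7698 → ΔM = -0.0364;  Δλ = +0.2208 rad
tan C = Δλ / ΔM = -6.0627 → C = 99.37°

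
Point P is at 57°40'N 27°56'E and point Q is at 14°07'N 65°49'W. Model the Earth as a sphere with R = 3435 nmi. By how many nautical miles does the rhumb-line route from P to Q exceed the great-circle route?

245 nmi

Great circle: cos σ = sin φ₁ sin φ₂ + cos φ₁ cos φ₂ cos Δλ,  σ = 1.3978 rad → d_gc = 4801.4 nmi
Rhumb line: Δψ = -0.9893, q = Δφ/Δψ = 0.7683, d_rh = R√(Δφ²+q²Δλ²) = 5046.2 nmi
Excess = 5046.2 − 4801.4 = 244.8 ≈ 245 nmi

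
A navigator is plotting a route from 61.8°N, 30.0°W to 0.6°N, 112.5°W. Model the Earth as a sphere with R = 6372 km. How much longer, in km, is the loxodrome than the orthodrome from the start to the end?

313 km

Great circle: cos σ = sin φ₁ sin φ₂ + cos φ₁ cos φ₂ cos Δλ,  σ = 1.4998 rad → d_gc = 9556.9 km
Rhumb line: Δψ = -1.3711, q = Δφ/Δψ = 0.7790, d_rh = R√(Δφ²+q²Δλ²) = 9869.8 km
Excess = 9869.8 − 9556.9 = 312.9 ≈ 313 km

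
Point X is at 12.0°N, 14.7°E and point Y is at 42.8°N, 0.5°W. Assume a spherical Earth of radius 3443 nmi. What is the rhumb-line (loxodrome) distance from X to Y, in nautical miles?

2015 nmi

Δψ = ln[tan(π/4+φ₂/2)/tan(π/4+φ₁/2)] = +0.6171;  Δφ = +0.5376 rad,  Δλ = -0.2653 rad
q = Δφ/Δψ = 0.8711
d = R·√(Δφ² + q²Δλ²) = 3443·0.58513 = 2015 nmi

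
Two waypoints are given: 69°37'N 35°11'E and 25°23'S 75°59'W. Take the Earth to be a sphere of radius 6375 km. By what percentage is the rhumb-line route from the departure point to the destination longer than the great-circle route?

5.2%

Great circle: σ = 2.1123 rad → d_gc = Rσ = 13466.1 km
Rhumb: Δφ = -1.6581, Δλ = -1.9402, Δψ = -2.1743, q = Δφ/Δψ = 0.7626 → d_rh = R√(Δφ²+q²Δλ²) = 14166.7 km
Excess = (14166.7 − 13466.1) / 13466.1 = 700.6 / 13466.1 = 5.20% ≈ 5.2%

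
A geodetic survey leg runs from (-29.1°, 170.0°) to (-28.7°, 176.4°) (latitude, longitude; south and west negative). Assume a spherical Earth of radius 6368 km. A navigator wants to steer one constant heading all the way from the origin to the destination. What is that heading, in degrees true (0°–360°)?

85.9°

Δψ = ln[tan(π/4+φ₂/2)/tan(π/4+φ₁/2)] = +0.0080
Δλ = +0.1117 rad (taken the short way round)
course = atan2(Δλ, Δψ) = 85.92°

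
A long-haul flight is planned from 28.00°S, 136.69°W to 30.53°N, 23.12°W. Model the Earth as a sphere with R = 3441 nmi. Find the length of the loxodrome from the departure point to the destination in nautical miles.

7403 nmi

Δψ = ln[tan(π/4+φ₂/2)/tan(π/4+φ₁/2)] = +1.0694;  Δφ = +1.0215 rad,  Δλ = +1.9822 rad
q = Δφ/Δψ = 0.9552
d = R·√(Δφ² + q²Δλ²) = 3441·2.15144 = 7403 nmi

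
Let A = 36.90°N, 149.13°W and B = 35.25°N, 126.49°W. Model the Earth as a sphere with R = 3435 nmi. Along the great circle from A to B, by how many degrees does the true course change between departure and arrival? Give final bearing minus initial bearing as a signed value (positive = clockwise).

+13.4°

At departure: θ₁ = atan2(sin Δλ cos φ₂, cos φ₁ sin φ₂ − sin φ₁ cos φ₂ cos Δλ) = 88.36°
At arrival: θ₂ = atan2(sin Δλ cos φ₁, −cos φ₂ sin φ₁ + sin φ₂ cos φ₁ cos Δλ) = 101.81°
Δθ = θ₂ − θ₁ = +13.4°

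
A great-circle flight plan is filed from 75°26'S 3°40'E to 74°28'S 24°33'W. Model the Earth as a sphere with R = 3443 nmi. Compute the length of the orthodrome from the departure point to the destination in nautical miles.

440 nmi

Haversine: a = sin²(Δφ/2)+cos φ₁ cos φ₂ sin²(Δλ/2) = 0.00407;  σ = 2·atan2(√a,√(1−a))
σ = 7.318° → d = Rσ = 3443·0.12773 = 440 nmi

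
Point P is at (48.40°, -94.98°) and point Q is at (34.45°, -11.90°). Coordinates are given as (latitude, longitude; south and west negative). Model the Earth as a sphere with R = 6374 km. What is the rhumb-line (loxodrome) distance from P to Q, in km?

7059 km

Δψ = ln[tan(π/4+φ₂/2)/tan(π/4+φ₁/2)] = -0.3268;  Δφ = -0.2435 rad,  Δλ = +1.4500 rad
q = Δφ/Δψ = 0.7451
d = R·√(Δφ² + q²Δλ²) = 6374·1.10745 = 7059 km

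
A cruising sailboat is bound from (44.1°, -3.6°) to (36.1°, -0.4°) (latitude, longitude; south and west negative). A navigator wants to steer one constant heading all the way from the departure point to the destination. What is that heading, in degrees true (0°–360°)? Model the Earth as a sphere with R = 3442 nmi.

163.0°

Δψ = ln[tan(π/4+φ₂/2)/tan(π/4+φ₁/2)] = -0.1829
Δλ = +0.0559 rad (taken the short way round)
course = atan2(Δλ, Δψ) = 163.02°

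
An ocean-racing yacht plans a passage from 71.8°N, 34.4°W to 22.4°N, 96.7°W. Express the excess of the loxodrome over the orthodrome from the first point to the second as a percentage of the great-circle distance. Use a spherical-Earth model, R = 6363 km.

3.0%

Great circle: σ = 1.0515 rad → d_gc = Rσ = 6690.9 km
Rhumb: Δφ = -0.8622, Δλ = -1.0873, Δψ = -1.4302, q = Δφ/Δψ = 0.6029 → d_rh = R√(Δφ²+q²Δλ²) = 6891.7 km
Excess = (6891.7 − 6690.9) / 6690.9 = 200.8 / 6690.9 = 3.00% ≈ 3.0%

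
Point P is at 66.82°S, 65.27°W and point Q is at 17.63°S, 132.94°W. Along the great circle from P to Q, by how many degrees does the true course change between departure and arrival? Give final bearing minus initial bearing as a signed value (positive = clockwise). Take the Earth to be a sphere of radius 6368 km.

Initial bearing θ₁ = atan2(sin Δλ cos φ₂, cos φ₁ sin φ₂ − sin φ₁ cos φ₂ cos Δλ) = 283.62°
Final bearing θ₂ = (initial bearing from the destination back to the start) + 180° = 336.33°
Δθ = θ₂ − θ₁ = +52.7°

+52.7°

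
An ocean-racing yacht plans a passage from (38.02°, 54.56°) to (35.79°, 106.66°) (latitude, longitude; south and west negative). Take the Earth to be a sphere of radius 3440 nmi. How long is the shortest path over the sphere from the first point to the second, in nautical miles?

cos σ = sin φ₁ sin φ₂ + cos φ₁ cos φ₂ cos Δλ
      = sin(38.02°)sin(35.79°) + cos(38.02°)cos(35.79°)cos(52.10°) = 0.7528
σ = 41.170° → d = Rσ = 3440·0.71855 = 2472 nmi

2472 nmi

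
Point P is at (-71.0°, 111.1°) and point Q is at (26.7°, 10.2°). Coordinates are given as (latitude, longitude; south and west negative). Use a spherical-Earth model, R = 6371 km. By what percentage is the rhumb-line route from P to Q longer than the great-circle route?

4.2%

Great circle: σ = 2.0713 rad → d_gc = Rσ = 13196.0 km
Rhumb: Δφ = +1.7052, Δλ = -1.7610, Δψ = +2.2716, q = Δφ/Δψ = 0.7507 → d_rh = R√(Δφ²+q²Δλ²) = 13746.1 km
Excess = (13746.1 − 13196.0) / 13196.0 = 550.1 / 13196.0 = 4.17% ≈ 4.2%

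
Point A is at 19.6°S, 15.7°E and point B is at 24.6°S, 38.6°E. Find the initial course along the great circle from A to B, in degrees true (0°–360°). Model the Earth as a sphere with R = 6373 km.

107.4°

N = sin Δλ·cos φ₂ = +0.3538;  D = cos φ₁ sin φ₂ − sin φ₁ cos φ₂ cos Δλ = -0.1112
initial course = atan2(N, D) = 107.45°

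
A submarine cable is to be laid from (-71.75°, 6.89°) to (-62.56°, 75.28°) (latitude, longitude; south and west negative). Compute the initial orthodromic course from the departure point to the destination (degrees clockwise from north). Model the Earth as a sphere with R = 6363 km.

N = sin Δλ·cos φ₂ = +0.4284;  D = cos φ₁ sin φ₂ − sin φ₁ cos φ₂ cos Δλ = -0.1168
initial course = atan2(N, D) = 105.24°

105.2°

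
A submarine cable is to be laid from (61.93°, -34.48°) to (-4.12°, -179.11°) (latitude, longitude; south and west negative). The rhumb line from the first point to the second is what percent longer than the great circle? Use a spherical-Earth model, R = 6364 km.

Great circle: σ = 2.0332 rad → d_gc = Rσ = 12939.3 km
Rhumb: Δφ = -1.1528, Δλ = -2.5243, Δψ = -1.4584, q = Δφ/Δψ = 0.7905 → d_rh = R√(Δφ²+q²Δλ²) = 14665.4 km
Excess = (14665.4 − 12939.3) / 12939.3 = 1726.1 / 12939.3 = 13.34% ≈ 13.3%

13.3%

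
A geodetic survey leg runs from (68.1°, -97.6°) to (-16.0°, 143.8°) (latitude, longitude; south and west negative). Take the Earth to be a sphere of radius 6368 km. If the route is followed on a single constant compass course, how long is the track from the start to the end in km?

Rhumb course C = atan2(Δλ, Δψ) with Δψ = ln[tan(π/4+φ₂/2)/tan(π/4+φ₁/2)] = -1.9256, Δλ = -2.0700 → C = 227.07°
d = R·|Δφ| / |cos C| = 6368·1.46782 / 0.68111 = 13723 km

13723 km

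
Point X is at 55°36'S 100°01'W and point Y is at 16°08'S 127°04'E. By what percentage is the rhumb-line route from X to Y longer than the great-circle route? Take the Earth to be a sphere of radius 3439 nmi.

Great circle: σ = 1.7115 rad → d_gc = Rσ = 5886.0 nmi
Rhumb: Δφ = +0.6888, Δλ = -2.3198, Δψ = +0.8873, q = Δφ/Δψ = 0.7764 → d_rh = R√(Δφ²+q²Δλ²) = 6631.2 nmi
Excess = (6631.2 − 5886.0) / 5886.0 = 745.2 / 5886.0 = 12.66% ≈ 12.7%

12.7%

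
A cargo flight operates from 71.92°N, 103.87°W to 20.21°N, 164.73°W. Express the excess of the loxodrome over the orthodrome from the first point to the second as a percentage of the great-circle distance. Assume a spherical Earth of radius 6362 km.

Great circle: σ = 1.0813 rad → d_gc = Rσ = 6878.9 km
Rhumb: Δφ = -0.9025, Δλ = -1.0622, Δψ = -1.4779, q = Δφ/Δψ = 0.6107 → d_rh = R√(Δφ²+q²Δλ²) = 7070.9 km
Excess = (7070.9 − 6878.9) / 6878.9 = 192.0 / 6878.9 = 2.79% ≈ 2.8%

2.8%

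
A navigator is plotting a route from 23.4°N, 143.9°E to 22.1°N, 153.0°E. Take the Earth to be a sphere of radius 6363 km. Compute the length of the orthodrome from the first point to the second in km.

Haversine: a = sin²(Δφ/2)+cos φ₁ cos φ₂ sin²(Δλ/2) = 0.00548;  σ = 2·atan2(√a,√(1−a))
σ = 8.491° → d = Rσ = 6363·0.14819 = 943 km

943 km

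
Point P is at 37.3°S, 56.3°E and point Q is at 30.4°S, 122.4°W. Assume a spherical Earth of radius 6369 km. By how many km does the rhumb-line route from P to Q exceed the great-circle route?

4014 km

Great circle: cos σ = sin φ₁ sin φ₂ + cos φ₁ cos φ₂ cos Δλ,  σ = 1.9598 rad → d_gc = 12482.1 km
Rhumb line: Δψ = +0.1452, q = Δφ/Δψ = 0.8295, d_rh = R√(Δφ²+q²Δλ²) = 16496.2 km
Excess = 16496.2 − 12482.1 = 4014.1 ≈ 4014 km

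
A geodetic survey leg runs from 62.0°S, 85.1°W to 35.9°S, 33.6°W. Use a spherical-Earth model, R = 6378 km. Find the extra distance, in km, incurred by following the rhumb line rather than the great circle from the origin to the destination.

93 km

Great circle: cos σ = sin φ₁ sin φ₂ + cos φ₁ cos φ₂ cos Δλ,  σ = 0.7159 rad → d_gc = 4566.3 km
Rhumb line: Δψ = +0.7169, q = Δφ/Δψ = 0.6354, d_rh = R√(Δφ²+q²Δλ²) = 4659.6 km
Excess = 4659.6 − 4566.3 = 93.3 ≈ 93 km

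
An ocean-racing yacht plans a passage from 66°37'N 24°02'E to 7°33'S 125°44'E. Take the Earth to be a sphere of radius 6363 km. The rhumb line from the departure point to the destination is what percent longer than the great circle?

5.3%

Great circle: σ = 1.7725 rad → d_gc = Rσ = 11278.7 km
Rhumb: Δφ = -1.2945, Δλ = +1.7750, Δψ = -1.7075, q = Δφ/Δψ = 0.7581 → d_rh = R√(Δφ²+q²Δλ²) = 11880.8 km
Excess = (11880.8 − 11278.7) / 11278.7 = 602.1 / 11278.7 = 5.34% ≈ 5.3%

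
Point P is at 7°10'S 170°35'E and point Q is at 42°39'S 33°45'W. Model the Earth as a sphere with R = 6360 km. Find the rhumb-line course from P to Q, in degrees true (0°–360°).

Δψ = ln[tan(π/4+φ₂/2)/tan(π/4+φ₁/2)] = -0.6991
Δλ = +2.7169 rad (taken the short way round)
course = atan2(Δλ, Δψ) = 104.43°

104.4°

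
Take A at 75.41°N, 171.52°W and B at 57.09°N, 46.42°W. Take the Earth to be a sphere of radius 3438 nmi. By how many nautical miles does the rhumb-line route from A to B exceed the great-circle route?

Great circle: cos σ = sin φ₁ sin φ₂ + cos φ₁ cos φ₂ cos Δλ,  σ = 0.7470 rad → d_gc = 2568.1 nmi
Rhumb line: Δψ = -0.8361, q = Δφ/Δψ = 0.3824, d_rh = R√(Δφ²+q²Δλ²) = 3074.1 nmi
Excess = 3074.1 − 2568.1 = 506.0 ≈ 506 nmi

506 nmi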